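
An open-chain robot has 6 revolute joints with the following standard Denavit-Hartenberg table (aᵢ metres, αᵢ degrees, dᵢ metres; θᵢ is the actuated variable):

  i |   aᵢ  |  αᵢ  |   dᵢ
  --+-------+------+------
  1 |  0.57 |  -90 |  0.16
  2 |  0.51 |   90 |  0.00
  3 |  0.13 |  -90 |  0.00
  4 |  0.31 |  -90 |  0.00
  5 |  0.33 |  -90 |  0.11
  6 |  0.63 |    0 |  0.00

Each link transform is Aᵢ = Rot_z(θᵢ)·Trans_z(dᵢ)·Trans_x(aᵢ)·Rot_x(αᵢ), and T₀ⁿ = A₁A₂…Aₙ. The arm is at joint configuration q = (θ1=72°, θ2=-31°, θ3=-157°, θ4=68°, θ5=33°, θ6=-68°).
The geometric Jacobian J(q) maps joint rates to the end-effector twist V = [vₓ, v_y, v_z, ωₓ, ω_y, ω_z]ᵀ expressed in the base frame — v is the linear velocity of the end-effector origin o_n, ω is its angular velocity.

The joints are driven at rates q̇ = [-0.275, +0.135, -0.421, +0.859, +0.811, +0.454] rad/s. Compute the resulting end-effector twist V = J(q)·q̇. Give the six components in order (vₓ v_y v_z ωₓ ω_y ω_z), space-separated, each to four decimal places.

o_n = [0.1386, 1.6224, -0.3818]
J₁: ẑ×o_n = [-1.6224, 0.1386, 0.0000], ω = ẑ
J2: z=[-0.9511, 0.3090, 0.0000] o=[0.1761, 0.5421, 0.1600] → [-0.1674, -0.5152, -1.0158, -0.9511, 0.3090, 0.0000]
J3: z=[-0.1592, -0.4898, 0.8572] o=[0.3112, 0.9579, 0.4227] → [-0.1756, -0.2760, -0.1903, -0.1592, -0.4898, 0.8572]
J4: z=[0.9789, 0.0341, 0.2012] o=[0.3278, 0.8446, 0.3610] → [-0.1818, 0.6891, 0.7679, 0.9789, 0.0341, 0.2012]
J5: z=[-0.0589, 0.9912, 0.1185] o=[0.3884, 0.8842, 0.0596] → [-0.5249, -0.0556, 0.2042, -0.0589, 0.9912, 0.1185]
J6: z=[-0.9275, -0.0982, 0.3608] o=[0.2601, 1.0225, -0.2326] → [-0.2018, -0.1822, -0.5683, -0.9275, -0.0982, 0.3608]
V = J·q̇ = [-0.1760, 0.4727, 0.5102, 0.3107, 1.0365, -0.2031]

-0.1760 0.4727 0.5102 0.3107 1.0365 -0.2031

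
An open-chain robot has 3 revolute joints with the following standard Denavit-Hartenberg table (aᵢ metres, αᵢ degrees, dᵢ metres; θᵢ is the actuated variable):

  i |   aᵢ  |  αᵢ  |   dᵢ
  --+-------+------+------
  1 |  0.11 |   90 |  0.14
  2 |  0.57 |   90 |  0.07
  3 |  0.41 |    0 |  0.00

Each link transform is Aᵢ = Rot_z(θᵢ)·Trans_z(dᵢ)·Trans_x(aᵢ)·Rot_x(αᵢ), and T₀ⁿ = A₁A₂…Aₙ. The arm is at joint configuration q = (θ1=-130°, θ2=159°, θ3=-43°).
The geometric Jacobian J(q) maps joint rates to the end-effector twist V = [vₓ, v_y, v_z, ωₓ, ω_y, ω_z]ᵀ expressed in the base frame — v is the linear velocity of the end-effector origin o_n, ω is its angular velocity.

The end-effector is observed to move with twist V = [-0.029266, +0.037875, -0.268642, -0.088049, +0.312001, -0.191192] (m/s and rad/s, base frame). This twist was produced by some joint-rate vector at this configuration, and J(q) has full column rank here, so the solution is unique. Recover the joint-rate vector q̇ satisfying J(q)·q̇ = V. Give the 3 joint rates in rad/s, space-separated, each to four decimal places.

o_n = [0.6119, 0.4031, 0.4517]
J₁: ẑ×o_n = [-0.4031, 0.6119, 0.0000], ω = ẑ
J2: z=[-0.7660, 0.6428, 0.0000] o=[-0.0707, -0.0843, 0.1400] → [0.2004, 0.2388, -0.8121, -0.7660, 0.6428, 0.0000]
J3: z=[-0.2304, -0.2745, 0.9336] o=[0.2177, 0.3684, 0.3443] → [-0.0619, 0.3927, 0.1002, -0.2304, -0.2745, 0.9336]
q̇ = J⁺·V = [0.2840, 0.2680, -0.5090]

0.2840 0.2680 -0.5090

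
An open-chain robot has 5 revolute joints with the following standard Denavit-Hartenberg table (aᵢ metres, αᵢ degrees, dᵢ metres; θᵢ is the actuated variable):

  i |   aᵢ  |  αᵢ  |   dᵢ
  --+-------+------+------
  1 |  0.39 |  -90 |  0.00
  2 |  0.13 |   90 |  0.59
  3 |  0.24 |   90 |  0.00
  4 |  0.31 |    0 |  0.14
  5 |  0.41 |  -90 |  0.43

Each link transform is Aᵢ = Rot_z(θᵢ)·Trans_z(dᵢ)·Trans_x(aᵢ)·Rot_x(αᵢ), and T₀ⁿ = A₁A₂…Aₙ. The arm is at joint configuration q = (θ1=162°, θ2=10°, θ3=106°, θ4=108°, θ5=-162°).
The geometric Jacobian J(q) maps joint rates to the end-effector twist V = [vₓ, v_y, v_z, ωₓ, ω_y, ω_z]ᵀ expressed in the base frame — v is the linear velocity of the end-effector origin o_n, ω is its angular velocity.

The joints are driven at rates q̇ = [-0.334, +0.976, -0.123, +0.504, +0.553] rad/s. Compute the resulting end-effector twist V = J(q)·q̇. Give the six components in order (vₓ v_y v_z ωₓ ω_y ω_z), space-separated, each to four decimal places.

-0.2173 0.2560 -0.3416 -1.3230 -0.9027 -0.6316

o_n = [-1.2456, -0.7702, -0.1356]
J₁: ẑ×o_n = [0.7702, -1.2456, 0.0000], ω = ẑ
J2: z=[-0.3090, -0.9511, 0.0000] o=[-0.3709, 0.1205, 0.0000] → [0.1290, -0.0419, -0.5567, -0.3090, -0.9511, 0.0000]
J3: z=[-0.1651, 0.0537, 0.9848] o=[-0.6750, -0.4010, -0.0226] → [0.3574, -0.5806, 0.0916, -0.1651, 0.0537, 0.9848]
J4: z=[-0.9855, 0.0304, -0.1669] o=[-0.6843, -0.6406, -0.0111] → [-0.0254, -0.0290, 0.1448, -0.9855, 0.0304, -0.1669]
J5: z=[-0.9855, 0.0304, -0.1669] o=[-0.8673, -0.5249, 0.2513] → [-0.0527, -0.3181, 0.2532, -0.9855, 0.0304, -0.1669]
V = J·q̇ = [-0.2173, 0.2560, -0.3416, -1.3230, -0.9027, -0.6316]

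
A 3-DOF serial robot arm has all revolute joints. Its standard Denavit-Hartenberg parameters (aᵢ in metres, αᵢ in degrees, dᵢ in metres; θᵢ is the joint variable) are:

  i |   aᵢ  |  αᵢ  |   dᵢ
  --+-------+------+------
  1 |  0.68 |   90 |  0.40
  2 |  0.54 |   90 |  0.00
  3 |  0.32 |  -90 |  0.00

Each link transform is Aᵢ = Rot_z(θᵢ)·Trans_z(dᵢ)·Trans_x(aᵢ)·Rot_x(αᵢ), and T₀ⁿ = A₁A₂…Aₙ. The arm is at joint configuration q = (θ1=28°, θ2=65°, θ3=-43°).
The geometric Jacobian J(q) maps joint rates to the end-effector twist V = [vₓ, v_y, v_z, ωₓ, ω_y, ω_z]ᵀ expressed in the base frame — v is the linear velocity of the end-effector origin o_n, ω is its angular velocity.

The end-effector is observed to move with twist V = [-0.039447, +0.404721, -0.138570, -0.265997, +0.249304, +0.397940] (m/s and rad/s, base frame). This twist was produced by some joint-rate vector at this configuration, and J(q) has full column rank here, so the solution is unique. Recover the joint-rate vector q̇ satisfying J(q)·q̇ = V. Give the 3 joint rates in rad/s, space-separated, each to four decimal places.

o_n = [0.7868, 0.6655, 1.1015]
J₁: ẑ×o_n = [-0.6655, 0.7868, 0.0000], ω = ẑ
J2: z=[0.4695, -0.8829, 0.0000] o=[0.6004, 0.3192, 0.4000] → [-0.6194, -0.3293, 0.3271, 0.4695, -0.8829, 0.0000]
J3: z=[0.8002, 0.4255, -0.4226] o=[0.8019, 0.4264, 0.8894] → [0.1913, -0.1633, 0.1978, 0.8002, 0.4255, -0.4226]
q̇ = J⁺·V = [0.3430, -0.3450, -0.1300]

0.3430 -0.3450 -0.1300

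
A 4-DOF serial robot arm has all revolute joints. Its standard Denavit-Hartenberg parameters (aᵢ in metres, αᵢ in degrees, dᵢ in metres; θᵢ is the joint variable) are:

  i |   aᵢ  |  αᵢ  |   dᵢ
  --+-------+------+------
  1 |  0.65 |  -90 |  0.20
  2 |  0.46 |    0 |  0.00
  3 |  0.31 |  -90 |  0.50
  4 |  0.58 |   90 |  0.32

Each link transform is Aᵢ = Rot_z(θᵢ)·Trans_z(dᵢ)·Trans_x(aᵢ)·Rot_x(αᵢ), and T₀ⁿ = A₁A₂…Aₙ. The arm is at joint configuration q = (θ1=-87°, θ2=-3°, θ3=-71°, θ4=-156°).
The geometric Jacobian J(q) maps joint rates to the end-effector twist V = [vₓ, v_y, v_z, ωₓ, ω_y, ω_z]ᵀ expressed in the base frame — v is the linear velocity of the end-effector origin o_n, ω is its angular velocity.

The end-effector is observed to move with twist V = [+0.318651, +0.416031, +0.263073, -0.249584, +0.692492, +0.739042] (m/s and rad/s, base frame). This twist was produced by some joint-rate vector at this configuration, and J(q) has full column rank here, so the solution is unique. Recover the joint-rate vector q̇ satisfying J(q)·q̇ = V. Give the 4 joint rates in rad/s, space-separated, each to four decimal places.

0.5370 -0.8200 0.6070 -0.7330

o_n = [0.8059, -1.3160, -0.0755]
J₁: ẑ×o_n = [1.3160, 0.8059, -0.0000], ω = ẑ
J2: z=[0.9986, 0.0523, 0.0000] o=[0.0340, -0.6491, 0.2000] → [-0.0144, 0.2751, -0.7064, 0.9986, 0.0523, 0.0000]
J3: z=[0.9986, 0.0523, 0.0000] o=[0.0581, -1.1078, 0.2241] → [-0.0157, 0.2991, -0.2470, 0.9986, 0.0523, 0.0000]
J4: z=[0.0503, -0.9599, -0.2756] o=[0.5618, -1.1670, 0.5221] → [0.5325, -0.0372, 0.2268, 0.0503, -0.9599, -0.2756]
q̇ = J⁺·V = [0.5370, -0.8200, 0.6070, -0.7330]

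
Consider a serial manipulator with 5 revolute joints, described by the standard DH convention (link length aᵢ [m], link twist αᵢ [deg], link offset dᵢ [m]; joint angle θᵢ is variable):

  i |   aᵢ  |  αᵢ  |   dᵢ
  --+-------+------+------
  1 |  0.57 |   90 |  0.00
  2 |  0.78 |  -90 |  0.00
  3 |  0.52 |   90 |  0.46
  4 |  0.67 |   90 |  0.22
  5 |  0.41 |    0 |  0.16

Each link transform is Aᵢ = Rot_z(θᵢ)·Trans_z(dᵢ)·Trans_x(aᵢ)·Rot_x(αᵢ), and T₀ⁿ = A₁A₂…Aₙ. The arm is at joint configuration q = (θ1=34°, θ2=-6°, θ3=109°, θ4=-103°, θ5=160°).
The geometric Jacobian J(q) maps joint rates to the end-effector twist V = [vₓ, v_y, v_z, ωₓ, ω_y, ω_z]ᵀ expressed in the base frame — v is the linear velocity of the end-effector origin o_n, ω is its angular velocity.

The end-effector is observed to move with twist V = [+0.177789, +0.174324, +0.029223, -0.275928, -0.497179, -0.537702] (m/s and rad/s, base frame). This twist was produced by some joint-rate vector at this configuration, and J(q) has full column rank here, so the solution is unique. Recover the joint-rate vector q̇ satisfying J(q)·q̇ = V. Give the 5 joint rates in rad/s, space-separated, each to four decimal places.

o_n = [1.1107, 1.2328, 0.1104]
J₁: ẑ×o_n = [-1.2328, 1.1107, 0.0000], ω = ẑ
J2: z=[0.5592, -0.8290, 0.0000] o=[0.4726, 0.3187, 0.0000] → [-0.0916, -0.0618, 1.0402, 0.5592, -0.8290, 0.0000]
J3: z=[0.0867, 0.0585, 0.9945] o=[1.1157, 0.7525, -0.0815] → [-0.4664, -0.0216, 0.0419, 0.0867, 0.0585, 0.9945]
J4: z=[0.5975, 0.7957, -0.0988] o=[0.7410, 1.0929, 0.3936] → [-0.2115, 0.1327, -0.2105, 0.5975, 0.7957, -0.0988]
J5: z=[0.7962, -0.5742, 0.1906] o=[0.9360, 1.1389, -0.2825] → [-0.2435, -0.2796, 0.1750, 0.7962, -0.5742, 0.1906]
q̇ = J⁺·V = [0.2410, -0.0690, -0.8670, -0.5060, 0.1760]

0.2410 -0.0690 -0.8670 -0.5060 0.1760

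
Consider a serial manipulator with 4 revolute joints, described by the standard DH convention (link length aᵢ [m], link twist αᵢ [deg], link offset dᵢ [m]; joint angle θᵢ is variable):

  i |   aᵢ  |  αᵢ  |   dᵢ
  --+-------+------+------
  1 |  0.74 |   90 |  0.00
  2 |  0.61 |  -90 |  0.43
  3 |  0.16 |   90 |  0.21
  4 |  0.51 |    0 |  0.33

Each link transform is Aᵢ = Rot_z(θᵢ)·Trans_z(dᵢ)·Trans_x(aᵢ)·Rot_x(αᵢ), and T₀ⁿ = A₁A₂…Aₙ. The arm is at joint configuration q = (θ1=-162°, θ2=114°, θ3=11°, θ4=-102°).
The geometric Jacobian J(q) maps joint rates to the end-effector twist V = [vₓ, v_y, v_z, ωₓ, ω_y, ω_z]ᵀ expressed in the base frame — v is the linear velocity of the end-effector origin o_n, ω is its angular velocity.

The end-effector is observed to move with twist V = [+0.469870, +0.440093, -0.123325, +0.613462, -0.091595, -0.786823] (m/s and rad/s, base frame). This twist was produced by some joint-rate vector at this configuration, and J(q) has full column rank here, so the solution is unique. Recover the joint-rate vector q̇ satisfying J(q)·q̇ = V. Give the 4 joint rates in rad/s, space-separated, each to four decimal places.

-0.4110 0.3280 0.6600 -0.6160

o_n = [-0.9037, 0.4883, 0.7807]
J₁: ẑ×o_n = [-0.4883, -0.9037, 0.0000], ω = ẑ
J2: z=[-0.3090, 0.9511, 0.0000] o=[-0.7038, -0.2287, 0.0000] → [0.7425, 0.2412, -0.0314, -0.3090, 0.9511, 0.0000]
J3: z=[0.8688, 0.2823, -0.4067] o=[-0.6007, 0.2570, 0.5573] → [0.1572, -0.0708, 0.2865, 0.8688, 0.2823, -0.4067]
J4: z=[-0.2295, 0.9576, 0.1743] o=[-0.3480, 0.3069, 0.6153] → [0.1267, -0.0589, 0.4905, -0.2295, 0.9576, 0.1743]
q̇ = J⁺·V = [-0.4110, 0.3280, 0.6600, -0.6160]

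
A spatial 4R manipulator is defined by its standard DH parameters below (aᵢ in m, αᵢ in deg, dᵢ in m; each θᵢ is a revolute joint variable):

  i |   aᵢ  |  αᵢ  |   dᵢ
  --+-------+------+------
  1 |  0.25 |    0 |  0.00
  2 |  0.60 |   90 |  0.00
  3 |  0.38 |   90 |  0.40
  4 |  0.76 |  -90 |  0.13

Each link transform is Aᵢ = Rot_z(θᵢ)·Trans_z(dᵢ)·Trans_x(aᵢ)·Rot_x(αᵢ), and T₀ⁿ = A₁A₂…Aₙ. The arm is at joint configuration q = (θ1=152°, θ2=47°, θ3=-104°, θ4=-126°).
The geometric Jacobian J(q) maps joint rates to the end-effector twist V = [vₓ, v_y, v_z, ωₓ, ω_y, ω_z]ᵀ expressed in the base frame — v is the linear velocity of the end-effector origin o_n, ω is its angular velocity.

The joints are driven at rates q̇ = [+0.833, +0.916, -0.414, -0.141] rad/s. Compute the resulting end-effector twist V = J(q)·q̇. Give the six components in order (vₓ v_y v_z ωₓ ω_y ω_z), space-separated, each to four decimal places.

0.4586 -0.8321 0.1297 0.0054 -0.4360 1.7149

o_n = [-0.6141, -0.2453, 0.0962]
J₁: ẑ×o_n = [0.2453, -0.6141, 0.0000], ω = ẑ
J2: z=[0.0000, 0.0000, 1.0000] o=[-0.2207, 0.1174, 0.0000] → [0.3627, -0.3934, 0.0000, 0.0000, 0.0000, 1.0000]
J3: z=[-0.3256, 0.9455, 0.0000] o=[-0.7880, -0.0780, 0.0000] → [0.0909, 0.0313, -0.1100, -0.3256, 0.9455, 0.0000]
J4: z=[0.9174, 0.3159, 0.2419] o=[-0.8314, 0.3302, -0.3687] → [0.2861, -0.3740, -0.5966, 0.9174, 0.3159, 0.2419]
V = J·q̇ = [0.4586, -0.8321, 0.1297, 0.0054, -0.4360, 1.7149]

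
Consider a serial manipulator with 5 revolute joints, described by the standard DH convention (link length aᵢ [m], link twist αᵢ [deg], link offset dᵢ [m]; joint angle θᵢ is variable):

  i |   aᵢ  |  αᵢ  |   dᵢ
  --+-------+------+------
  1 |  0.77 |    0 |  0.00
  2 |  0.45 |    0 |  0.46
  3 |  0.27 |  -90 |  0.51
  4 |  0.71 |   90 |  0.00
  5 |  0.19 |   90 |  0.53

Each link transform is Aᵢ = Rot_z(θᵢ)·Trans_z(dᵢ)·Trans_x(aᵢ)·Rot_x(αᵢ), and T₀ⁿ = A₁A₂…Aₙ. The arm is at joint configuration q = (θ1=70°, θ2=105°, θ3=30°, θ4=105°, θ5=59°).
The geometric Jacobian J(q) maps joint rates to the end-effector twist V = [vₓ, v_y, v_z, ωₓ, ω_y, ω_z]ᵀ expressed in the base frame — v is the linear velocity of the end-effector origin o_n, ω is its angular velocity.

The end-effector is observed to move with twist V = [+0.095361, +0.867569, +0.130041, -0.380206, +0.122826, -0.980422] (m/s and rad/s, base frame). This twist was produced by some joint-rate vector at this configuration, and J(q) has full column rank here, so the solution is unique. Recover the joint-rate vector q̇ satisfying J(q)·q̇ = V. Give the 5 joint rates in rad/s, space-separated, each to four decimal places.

o_n = [-0.6353, 0.3731, 0.0525]
J₁: ẑ×o_n = [-0.3731, -0.6353, 0.0000], ω = ẑ
J2: z=[0.0000, 0.0000, 1.0000] o=[0.2634, 0.7236, 0.0000] → [0.3505, -0.8986, 0.0000, 0.0000, 0.0000, 1.0000]
J3: z=[0.0000, 0.0000, 1.0000] o=[-0.1849, 0.7628, 0.4600] → [0.3897, -0.4504, 0.0000, 0.0000, 0.0000, 1.0000]
J4: z=[0.4226, -0.9063, 0.0000] o=[-0.4296, 0.6487, 0.9700] → [0.8315, 0.3878, -0.3029, 0.4226, -0.9063, 0.0000]
J5: z=[-0.8754, -0.4082, -0.2588] o=[-0.2631, 0.7263, 0.2842] → [0.0032, -0.1065, 0.1573, -0.8754, -0.4082, -0.2588]
q̇ = J⁺·V = [-0.8300, -0.9940, 0.9220, -0.2720, 0.3030]

-0.8300 -0.9940 0.9220 -0.2720 0.3030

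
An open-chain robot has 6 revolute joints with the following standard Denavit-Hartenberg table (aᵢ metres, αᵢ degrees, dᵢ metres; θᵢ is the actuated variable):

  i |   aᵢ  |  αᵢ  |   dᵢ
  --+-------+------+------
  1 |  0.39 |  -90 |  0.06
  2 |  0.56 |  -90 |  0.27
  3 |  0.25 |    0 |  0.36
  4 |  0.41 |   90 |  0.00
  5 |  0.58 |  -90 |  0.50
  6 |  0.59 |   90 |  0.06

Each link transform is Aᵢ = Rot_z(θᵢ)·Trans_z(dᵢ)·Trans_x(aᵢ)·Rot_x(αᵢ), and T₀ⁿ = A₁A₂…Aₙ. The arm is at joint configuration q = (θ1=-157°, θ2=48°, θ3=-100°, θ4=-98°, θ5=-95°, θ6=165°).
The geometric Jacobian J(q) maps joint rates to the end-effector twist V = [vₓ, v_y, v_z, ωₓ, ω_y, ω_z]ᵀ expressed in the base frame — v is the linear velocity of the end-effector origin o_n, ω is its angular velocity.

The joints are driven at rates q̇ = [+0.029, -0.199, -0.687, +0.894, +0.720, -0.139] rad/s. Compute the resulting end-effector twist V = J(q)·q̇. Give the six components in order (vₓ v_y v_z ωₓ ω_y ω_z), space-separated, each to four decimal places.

0.1813 -0.0535 0.1820 -0.3969 0.7451 -0.3808

o_n = [-0.2168, -0.1366, -0.3029]
J₁: ẑ×o_n = [0.1366, -0.2168, 0.0000], ω = ẑ
J2: z=[0.3907, -0.9205, 0.0000] o=[-0.3590, -0.1524, 0.0600] → [0.3341, 0.1418, 0.1371, 0.3907, -0.9205, 0.0000]
J3: z=[0.6841, 0.2904, -0.6691] o=[-0.5984, -0.5473, -0.3562] → [0.2903, -0.2918, 0.1702, 0.6841, 0.2904, -0.6691]
J4: z=[0.6841, 0.2904, -0.6691] o=[-0.2292, -0.6581, -0.5648] → [0.4250, -0.1875, 0.3531, 0.6841, 0.2904, -0.6691]
J5: z=[-0.5619, 0.7947, -0.2296] o=[-0.0386, -0.4395, -0.2750] → [0.0474, 0.0253, -0.0286, -0.5619, 0.7947, -0.2296]
J6: z=[0.4037, 0.5058, 0.7624] o=[-0.7383, -0.2369, -0.0389] → [-0.2100, 0.5041, -0.2233, 0.4037, 0.5058, 0.7624]
V = J·q̇ = [0.1813, -0.0535, 0.1820, -0.3969, 0.7451, -0.3808]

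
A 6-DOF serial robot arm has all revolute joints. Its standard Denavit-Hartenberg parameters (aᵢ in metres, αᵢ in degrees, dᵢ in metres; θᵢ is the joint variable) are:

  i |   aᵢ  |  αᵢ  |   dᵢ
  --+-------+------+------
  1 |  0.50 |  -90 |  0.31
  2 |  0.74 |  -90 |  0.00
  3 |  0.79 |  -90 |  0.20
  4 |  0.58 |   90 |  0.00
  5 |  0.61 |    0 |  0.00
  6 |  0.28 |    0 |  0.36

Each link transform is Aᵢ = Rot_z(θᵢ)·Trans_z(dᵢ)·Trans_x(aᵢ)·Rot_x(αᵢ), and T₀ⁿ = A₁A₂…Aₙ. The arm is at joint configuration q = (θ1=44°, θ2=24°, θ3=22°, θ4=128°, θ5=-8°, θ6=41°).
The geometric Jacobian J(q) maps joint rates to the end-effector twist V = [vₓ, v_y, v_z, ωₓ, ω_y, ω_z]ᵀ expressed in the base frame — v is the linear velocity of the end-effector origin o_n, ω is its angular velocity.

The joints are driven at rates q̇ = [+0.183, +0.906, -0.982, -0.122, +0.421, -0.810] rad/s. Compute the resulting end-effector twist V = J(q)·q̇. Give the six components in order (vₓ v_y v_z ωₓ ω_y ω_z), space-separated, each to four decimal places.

o_n = [1.3803, 1.1416, 0.9850]
J₁: ẑ×o_n = [-1.1416, 1.3803, 0.0000], ω = ẑ
J2: z=[-0.6947, 0.7193, 0.0000] o=[0.3597, 0.3473, 0.3100] → [0.4856, 0.4689, -1.2860, -0.6947, 0.7193, 0.0000]
J3: z=[-0.2926, -0.2825, -0.9135] o=[0.8460, 0.8169, 0.0090] → [0.0208, -0.2026, 0.0560, -0.2926, -0.2825, -0.9135]
J4: z=[0.3979, -0.9047, 0.1524] o=[1.4744, 1.0124, -0.4716] → [-1.3375, -0.5939, -0.0336, 0.3979, -0.9047, 0.1524]
J5: z=[0.8653, 0.4253, 0.2653] o=[1.2976, 1.0276, 0.0806] → [0.3544, -0.7607, 0.0635, 0.8653, 0.4253, 0.2653]
J6: z=[0.8653, 0.4253, 0.2653] o=[1.0797, 1.1203, 0.6427] → [0.1399, -0.2165, -0.1094, 0.8653, 0.4253, 0.2653]
V = J·q̇ = [0.4096, 0.8039, -1.1006, -0.7272, 0.8741, 0.9583]

0.4096 0.8039 -1.1006 -0.7272 0.8741 0.9583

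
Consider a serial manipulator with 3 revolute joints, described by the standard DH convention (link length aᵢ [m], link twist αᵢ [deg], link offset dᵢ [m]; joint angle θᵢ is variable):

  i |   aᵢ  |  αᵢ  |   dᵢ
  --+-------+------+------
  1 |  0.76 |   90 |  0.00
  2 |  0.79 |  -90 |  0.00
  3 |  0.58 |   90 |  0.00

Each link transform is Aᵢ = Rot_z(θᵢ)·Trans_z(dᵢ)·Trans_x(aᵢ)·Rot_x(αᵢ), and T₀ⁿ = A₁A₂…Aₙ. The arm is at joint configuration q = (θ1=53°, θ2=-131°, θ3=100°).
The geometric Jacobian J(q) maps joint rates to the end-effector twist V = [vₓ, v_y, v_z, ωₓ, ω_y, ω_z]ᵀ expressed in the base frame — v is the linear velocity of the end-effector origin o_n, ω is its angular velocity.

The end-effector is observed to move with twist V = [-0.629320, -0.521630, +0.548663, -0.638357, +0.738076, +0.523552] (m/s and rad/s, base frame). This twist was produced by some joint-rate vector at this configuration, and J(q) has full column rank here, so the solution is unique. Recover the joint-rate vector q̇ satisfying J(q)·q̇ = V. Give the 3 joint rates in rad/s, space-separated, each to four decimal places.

o_n = [-0.2709, 0.5896, -0.5202]
J₁: ẑ×o_n = [-0.5896, -0.2709, 0.0000], ω = ẑ
J2: z=[0.7986, -0.6018, 0.0000] o=[0.4574, 0.6070, 0.0000] → [0.3131, 0.4155, -0.4522, 0.7986, -0.6018, 0.0000]
J3: z=[0.4542, 0.6027, -0.6561] o=[0.1455, 0.1930, -0.5962] → [0.3060, 0.2387, 0.4311, 0.4542, 0.6027, -0.6561]
q̇ = J⁺·V = [0.7020, -0.9540, 0.2720]

0.7020 -0.9540 0.2720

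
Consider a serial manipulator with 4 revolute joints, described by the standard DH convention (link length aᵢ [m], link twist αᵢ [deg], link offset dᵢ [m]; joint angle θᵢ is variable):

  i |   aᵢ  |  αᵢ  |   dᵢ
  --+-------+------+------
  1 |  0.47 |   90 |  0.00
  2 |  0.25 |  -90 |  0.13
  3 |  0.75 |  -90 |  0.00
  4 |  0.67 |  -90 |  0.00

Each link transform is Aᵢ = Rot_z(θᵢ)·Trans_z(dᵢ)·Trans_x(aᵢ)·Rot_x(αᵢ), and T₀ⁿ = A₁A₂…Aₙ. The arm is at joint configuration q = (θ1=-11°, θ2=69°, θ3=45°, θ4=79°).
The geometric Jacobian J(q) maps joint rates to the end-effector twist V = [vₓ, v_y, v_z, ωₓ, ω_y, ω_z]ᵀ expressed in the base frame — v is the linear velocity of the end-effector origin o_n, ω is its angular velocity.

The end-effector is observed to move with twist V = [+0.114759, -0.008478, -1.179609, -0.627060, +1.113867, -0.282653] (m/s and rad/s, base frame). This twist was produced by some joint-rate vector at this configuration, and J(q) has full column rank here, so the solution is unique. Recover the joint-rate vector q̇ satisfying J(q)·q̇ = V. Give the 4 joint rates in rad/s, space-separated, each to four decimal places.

o_n = [1.4640, 0.2153, 0.5772]
J₁: ẑ×o_n = [-0.2153, 1.4640, 0.0000], ω = ẑ
J2: z=[-0.1908, -0.9816, 0.0000] o=[0.4614, -0.0897, 0.0000] → [-0.5666, 0.1101, 0.9260, -0.1908, -0.9816, 0.0000]
J3: z=[-0.9164, 0.1781, 0.3584] o=[0.5245, -0.2344, 0.2334] → [-0.0999, 0.6518, -0.5795, -0.9164, 0.1781, 0.3584]
J4: z=[-0.1138, 0.7425, -0.6601] o=[0.8123, 0.2499, 0.7285] → [-0.1352, -0.4475, -0.4800, -0.1138, 0.7425, -0.6601]
q̇ = J⁺·V = [-0.0620, -0.4710, 0.6940, 0.7110]

-0.0620 -0.4710 0.6940 0.7110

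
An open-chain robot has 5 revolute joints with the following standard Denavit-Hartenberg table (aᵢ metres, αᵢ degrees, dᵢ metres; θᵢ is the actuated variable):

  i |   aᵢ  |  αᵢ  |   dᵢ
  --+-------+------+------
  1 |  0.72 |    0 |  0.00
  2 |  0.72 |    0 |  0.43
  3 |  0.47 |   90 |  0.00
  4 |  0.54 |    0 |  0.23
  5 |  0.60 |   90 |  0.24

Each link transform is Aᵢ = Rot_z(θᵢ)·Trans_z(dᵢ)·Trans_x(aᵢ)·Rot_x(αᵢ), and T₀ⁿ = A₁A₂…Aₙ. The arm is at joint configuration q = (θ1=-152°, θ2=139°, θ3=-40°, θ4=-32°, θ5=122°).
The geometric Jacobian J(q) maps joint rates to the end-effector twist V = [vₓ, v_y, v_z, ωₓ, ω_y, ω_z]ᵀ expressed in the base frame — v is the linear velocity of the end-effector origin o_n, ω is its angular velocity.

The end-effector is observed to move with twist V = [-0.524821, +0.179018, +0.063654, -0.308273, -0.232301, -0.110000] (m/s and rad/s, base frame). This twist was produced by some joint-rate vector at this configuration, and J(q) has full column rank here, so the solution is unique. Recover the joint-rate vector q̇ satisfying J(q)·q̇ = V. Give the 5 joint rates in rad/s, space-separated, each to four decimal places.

-0.6340 0.1250 0.3990 0.1390 0.2470

o_n = [0.2489, -1.5239, 0.7438]
J₁: ẑ×o_n = [1.5239, 0.2489, -0.0000], ω = ẑ
J2: z=[0.0000, 0.0000, 1.0000] o=[-0.6357, -0.3380, 0.0000] → [1.1859, 0.8846, -0.0000, 0.0000, 0.0000, 1.0000]
J3: z=[0.0000, 0.0000, 1.0000] o=[0.0658, -0.5000, 0.4300] → [1.0239, 0.1831, -0.0000, 0.0000, 0.0000, 1.0000]
J4: z=[-0.7986, -0.6018, 0.0000] o=[0.3487, -0.8753, 0.4300] → [-0.1889, 0.2506, 0.4579, -0.7986, -0.6018, 0.0000]
J5: z=[-0.7986, -0.6018, 0.0000] o=[0.4406, -1.3795, 0.1438] → [-0.3611, 0.4792, 0.0000, -0.7986, -0.6018, 0.0000]
q̇ = J⁺·V = [-0.6340, 0.1250, 0.3990, 0.1390, 0.2470]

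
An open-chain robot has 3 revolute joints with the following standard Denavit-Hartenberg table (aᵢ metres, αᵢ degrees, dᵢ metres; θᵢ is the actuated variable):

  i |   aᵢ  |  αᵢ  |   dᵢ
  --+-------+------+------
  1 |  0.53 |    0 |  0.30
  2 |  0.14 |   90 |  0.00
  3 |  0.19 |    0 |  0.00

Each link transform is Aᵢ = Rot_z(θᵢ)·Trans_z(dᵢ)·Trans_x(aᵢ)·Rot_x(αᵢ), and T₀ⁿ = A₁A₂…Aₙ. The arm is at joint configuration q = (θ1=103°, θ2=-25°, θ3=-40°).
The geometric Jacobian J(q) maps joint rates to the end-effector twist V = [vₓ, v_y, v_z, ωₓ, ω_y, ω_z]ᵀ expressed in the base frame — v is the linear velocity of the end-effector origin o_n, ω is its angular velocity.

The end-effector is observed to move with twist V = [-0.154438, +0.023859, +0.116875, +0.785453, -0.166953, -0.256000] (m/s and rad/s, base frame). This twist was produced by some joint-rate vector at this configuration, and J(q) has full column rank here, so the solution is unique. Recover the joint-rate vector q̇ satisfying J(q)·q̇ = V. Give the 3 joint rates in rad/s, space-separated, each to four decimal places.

0.4770 -0.7330 0.8030

o_n = [-0.0599, 0.7957, 0.1779]
J₁: ẑ×o_n = [-0.7957, -0.0599, 0.0000], ω = ẑ
J2: z=[0.0000, 0.0000, 1.0000] o=[-0.1192, 0.5164, 0.3000] → [-0.2793, 0.0594, 0.0000, 0.0000, 0.0000, 1.0000]
J3: z=[0.9781, -0.2079, 0.0000] o=[-0.0901, 0.6534, 0.3000] → [0.0254, 0.1195, 0.1455, 0.9781, -0.2079, 0.0000]
q̇ = J⁺·V = [0.4770, -0.7330, 0.8030]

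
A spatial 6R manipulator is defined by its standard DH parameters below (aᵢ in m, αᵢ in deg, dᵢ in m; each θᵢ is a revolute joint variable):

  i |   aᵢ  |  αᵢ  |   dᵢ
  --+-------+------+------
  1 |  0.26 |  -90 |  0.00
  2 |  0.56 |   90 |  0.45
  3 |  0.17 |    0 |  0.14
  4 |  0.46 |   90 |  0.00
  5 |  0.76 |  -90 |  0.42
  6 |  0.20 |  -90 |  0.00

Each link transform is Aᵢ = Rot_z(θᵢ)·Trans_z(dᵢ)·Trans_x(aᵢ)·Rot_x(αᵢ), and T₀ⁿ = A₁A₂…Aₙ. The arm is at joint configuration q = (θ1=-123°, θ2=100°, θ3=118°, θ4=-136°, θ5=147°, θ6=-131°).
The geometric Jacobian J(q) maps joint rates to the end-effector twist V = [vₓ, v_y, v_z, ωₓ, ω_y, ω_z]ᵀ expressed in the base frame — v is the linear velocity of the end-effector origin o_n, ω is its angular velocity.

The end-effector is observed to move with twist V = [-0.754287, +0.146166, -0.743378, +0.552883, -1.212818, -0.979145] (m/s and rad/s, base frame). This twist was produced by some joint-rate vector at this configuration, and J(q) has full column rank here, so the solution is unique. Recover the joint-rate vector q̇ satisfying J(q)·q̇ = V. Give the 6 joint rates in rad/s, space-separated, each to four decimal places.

-0.5500 0.3190 0.8880 -0.1620 -0.8580 -0.0640

o_n = [-0.3124, -0.6241, -0.3198]
J₁: ẑ×o_n = [0.6241, -0.3124, 0.0000], ω = ẑ
J2: z=[0.8387, -0.5446, 0.0000] o=[-0.1416, -0.2181, 0.0000] → [0.1742, 0.2682, -0.4335, 0.8387, -0.5446, 0.0000]
J3: z=[-0.5364, -0.8259, -0.1736] o=[0.2888, -0.3816, -0.5515] → [-0.2334, 0.2286, -0.3664, -0.5364, -0.8259, -0.1736]
J4: z=[-0.5364, -0.8259, -0.1736] o=[0.3320, -0.5906, -0.4972] → [-0.1523, 0.2070, -0.5143, -0.5364, -0.8259, -0.1736]
J5: z=[-0.8268, 0.4730, 0.3043] o=[0.2542, -0.4495, -0.9280] → [0.3408, 0.3305, 0.4123, -0.8268, 0.4730, 0.3043]
J6: z=[0.5420, 0.5256, 0.6557] o=[-0.2073, -0.7882, -0.2751] → [-0.1312, -0.0447, 0.1442, 0.5420, 0.5256, 0.6557]
q̇ = J⁺·V = [-0.5500, 0.3190, 0.8880, -0.1620, -0.8580, -0.0640]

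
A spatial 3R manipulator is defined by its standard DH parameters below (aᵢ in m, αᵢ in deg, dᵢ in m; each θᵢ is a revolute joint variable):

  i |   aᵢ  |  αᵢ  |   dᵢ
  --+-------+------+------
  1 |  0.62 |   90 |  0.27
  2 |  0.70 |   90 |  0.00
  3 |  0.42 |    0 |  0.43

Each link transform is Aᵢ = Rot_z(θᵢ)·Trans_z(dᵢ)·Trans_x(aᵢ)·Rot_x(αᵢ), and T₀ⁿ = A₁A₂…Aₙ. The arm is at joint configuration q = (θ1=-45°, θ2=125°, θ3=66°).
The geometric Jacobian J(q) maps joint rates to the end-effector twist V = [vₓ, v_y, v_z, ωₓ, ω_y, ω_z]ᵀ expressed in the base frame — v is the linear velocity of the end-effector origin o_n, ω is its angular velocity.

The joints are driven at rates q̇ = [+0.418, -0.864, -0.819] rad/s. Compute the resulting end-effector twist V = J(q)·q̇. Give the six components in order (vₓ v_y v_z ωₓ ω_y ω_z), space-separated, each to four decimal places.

0.8111 -0.3338 0.3846 0.1366 1.0853 -0.0518

o_n = [0.0630, -0.6056, 1.2300]
J₁: ẑ×o_n = [0.6056, 0.0630, -0.0000], ω = ẑ
J2: z=[-0.7071, -0.7071, 0.0000] o=[0.4384, -0.4384, 0.2700] → [-0.6788, 0.6788, -0.1473, -0.7071, -0.7071, 0.0000]
J3: z=[0.5792, -0.5792, 0.5736] o=[0.1545, -0.1545, 0.8434] → [0.0348, -0.2764, -0.3143, 0.5792, -0.5792, 0.5736]
V = J·q̇ = [0.8111, -0.3338, 0.3846, 0.1366, 1.0853, -0.0518]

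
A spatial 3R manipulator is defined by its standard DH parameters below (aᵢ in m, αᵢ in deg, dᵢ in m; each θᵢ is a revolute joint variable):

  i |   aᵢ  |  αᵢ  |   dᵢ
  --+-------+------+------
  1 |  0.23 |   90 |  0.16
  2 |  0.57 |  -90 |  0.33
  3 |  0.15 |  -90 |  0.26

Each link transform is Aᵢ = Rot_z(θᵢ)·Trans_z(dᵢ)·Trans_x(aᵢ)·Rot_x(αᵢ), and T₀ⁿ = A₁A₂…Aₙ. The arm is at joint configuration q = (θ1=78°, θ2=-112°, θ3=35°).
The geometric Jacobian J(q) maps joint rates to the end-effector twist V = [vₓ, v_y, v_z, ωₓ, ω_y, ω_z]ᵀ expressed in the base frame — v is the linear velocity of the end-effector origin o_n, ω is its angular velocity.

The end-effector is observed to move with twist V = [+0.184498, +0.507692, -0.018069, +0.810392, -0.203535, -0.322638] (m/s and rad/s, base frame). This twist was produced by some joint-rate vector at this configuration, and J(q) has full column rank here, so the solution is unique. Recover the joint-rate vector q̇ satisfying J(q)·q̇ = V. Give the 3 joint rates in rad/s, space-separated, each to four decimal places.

o_n = [0.2826, 0.1562, -0.5798]
J₁: ẑ×o_n = [-0.1562, 0.2826, 0.0000], ω = ẑ
J2: z=[0.9781, -0.2079, 0.0000] o=[0.0478, 0.2250, 0.1600] → [0.1538, 0.7237, -0.0185, 0.9781, -0.2079, 0.0000]
J3: z=[0.1928, 0.9069, -0.3746] o=[0.3262, -0.0525, -0.3685] → [-0.1135, 0.0571, 0.0798, 0.1928, 0.9069, -0.3746]
q̇ = J⁺·V = [-0.3350, 0.8350, -0.0330]

-0.3350 0.8350 -0.0330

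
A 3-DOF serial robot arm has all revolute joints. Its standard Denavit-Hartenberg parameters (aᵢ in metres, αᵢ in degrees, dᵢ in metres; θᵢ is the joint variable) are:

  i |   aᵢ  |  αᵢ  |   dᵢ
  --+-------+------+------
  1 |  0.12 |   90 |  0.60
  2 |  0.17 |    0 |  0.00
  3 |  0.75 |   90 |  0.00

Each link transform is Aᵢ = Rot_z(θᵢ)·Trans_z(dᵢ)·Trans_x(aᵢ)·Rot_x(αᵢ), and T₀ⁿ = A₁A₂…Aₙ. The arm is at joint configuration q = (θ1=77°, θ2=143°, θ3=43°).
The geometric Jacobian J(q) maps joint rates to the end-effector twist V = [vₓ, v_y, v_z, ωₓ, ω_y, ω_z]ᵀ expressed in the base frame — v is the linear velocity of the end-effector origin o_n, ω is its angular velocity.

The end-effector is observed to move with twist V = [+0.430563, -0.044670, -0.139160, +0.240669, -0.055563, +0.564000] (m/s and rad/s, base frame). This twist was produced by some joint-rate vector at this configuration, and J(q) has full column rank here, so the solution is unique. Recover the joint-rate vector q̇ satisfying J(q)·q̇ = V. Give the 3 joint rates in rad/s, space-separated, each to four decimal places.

0.5640 -0.3320 0.5790

o_n = [-0.1713, -0.7421, 0.6239]
J₁: ẑ×o_n = [0.7421, -0.1713, 0.0000], ω = ẑ
J2: z=[0.9744, -0.2250, 0.0000] o=[0.0270, 0.1169, 0.6000] → [-0.0054, -0.0233, -0.8817, 0.9744, -0.2250, 0.0000]
J3: z=[0.9744, -0.2250, 0.0000] o=[-0.0035, -0.0154, 0.7023] → [0.0176, 0.0764, -0.7459, 0.9744, -0.2250, 0.0000]
q̇ = J⁺·V = [0.5640, -0.3320, 0.5790]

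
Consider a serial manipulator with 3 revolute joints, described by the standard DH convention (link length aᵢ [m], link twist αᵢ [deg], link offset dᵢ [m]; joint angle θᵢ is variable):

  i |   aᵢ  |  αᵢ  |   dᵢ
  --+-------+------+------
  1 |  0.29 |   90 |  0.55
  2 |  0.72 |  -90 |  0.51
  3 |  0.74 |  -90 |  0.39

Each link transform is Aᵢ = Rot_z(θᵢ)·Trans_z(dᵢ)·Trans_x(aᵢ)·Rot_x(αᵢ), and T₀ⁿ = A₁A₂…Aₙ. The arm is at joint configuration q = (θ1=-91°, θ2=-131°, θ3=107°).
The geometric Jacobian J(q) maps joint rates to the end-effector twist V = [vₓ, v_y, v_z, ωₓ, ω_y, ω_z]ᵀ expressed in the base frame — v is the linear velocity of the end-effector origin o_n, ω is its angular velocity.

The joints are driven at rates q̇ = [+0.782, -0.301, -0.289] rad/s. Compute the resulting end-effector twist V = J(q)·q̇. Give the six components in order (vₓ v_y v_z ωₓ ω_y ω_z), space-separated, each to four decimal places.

o_n = [0.1932, -0.2573, -0.0860]
J₁: ẑ×o_n = [0.2573, 0.1932, -0.0000], ω = ẑ
J2: z=[-0.9998, 0.0175, 0.0000] o=[-0.0051, -0.2900, 0.5500] → [-0.0111, -0.6359, -0.0361, -0.9998, 0.0175, 0.0000]
J3: z=[-0.0132, -0.7546, -0.6561] o=[-0.5067, 0.1912, 0.0066] → [-0.2244, -0.4604, 0.5341, -0.0132, -0.7546, -0.6561]
V = J·q̇ = [0.2694, 0.4755, -0.1435, 0.3048, 0.2128, 0.9716]

0.2694 0.4755 -0.1435 0.3048 0.2128 0.9716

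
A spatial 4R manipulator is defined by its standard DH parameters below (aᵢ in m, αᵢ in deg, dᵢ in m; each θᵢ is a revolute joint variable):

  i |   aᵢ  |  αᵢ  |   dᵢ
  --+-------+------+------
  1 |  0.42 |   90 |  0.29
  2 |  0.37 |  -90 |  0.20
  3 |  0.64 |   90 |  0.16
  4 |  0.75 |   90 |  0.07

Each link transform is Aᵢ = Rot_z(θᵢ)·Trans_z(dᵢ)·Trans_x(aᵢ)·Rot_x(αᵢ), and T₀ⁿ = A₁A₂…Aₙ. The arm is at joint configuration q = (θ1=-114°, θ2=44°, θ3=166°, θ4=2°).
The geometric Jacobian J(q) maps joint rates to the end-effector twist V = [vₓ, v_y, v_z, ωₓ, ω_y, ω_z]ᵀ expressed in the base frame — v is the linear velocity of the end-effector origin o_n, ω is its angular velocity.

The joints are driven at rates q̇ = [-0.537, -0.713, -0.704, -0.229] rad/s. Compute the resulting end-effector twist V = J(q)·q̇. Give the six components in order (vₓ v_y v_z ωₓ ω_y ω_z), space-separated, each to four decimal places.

o_n = [0.3495, 0.2832, -0.2439]
J₁: ẑ×o_n = [-0.2832, 0.3495, 0.0000], ω = ẑ
J2: z=[-0.9135, 0.4067, 0.0000] o=[-0.1708, -0.3837, 0.2900] → [-0.2171, -0.4877, -0.8209, -0.9135, 0.4067, 0.0000]
J3: z=[0.2825, 0.6346, 0.7193] o=[-0.4618, -0.5455, 0.5470] → [-1.0980, 0.8070, -0.2807, 0.2825, 0.6346, 0.7193]
J4: z=[0.8156, -0.5536, 0.1681] o=[-0.0935, -0.0988, 0.2307] → [0.1986, 0.4615, 0.5568, 0.8156, -0.5536, 0.1681]
V = J·q̇ = [1.0344, -0.5138, 0.6554, 0.2657, -0.6100, -1.0819]

1.0344 -0.5138 0.6554 0.2657 -0.6100 -1.0819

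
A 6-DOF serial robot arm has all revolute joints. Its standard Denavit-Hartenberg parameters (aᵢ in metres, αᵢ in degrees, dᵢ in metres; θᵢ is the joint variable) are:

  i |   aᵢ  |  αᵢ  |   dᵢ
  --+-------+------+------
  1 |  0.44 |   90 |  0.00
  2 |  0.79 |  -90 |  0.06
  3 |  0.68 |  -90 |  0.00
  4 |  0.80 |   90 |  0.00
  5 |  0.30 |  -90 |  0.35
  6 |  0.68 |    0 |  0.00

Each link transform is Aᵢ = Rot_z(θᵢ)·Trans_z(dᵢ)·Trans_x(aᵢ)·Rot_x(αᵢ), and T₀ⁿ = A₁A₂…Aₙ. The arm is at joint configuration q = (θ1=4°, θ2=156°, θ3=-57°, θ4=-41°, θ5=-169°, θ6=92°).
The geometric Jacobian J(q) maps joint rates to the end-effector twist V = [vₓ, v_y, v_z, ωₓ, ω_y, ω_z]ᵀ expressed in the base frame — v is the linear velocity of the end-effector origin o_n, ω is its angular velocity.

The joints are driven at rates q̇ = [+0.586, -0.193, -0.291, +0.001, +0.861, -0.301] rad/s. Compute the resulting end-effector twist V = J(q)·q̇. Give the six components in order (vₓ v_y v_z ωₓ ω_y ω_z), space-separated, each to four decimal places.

o_n = [-0.8415, -1.2368, 0.5006]
J₁: ẑ×o_n = [1.2368, -0.8415, 0.0000], ω = ẑ
J2: z=[0.0698, -0.9976, 0.0000] o=[0.4389, 0.0307, 0.0000] → [-0.4994, -0.0349, -1.3657, 0.0698, -0.9976, 0.0000]
J3: z=[-0.4057, -0.0284, -0.9135] o=[-0.2768, -0.0795, 0.3213] → [-1.0623, 0.5886, 0.4535, -0.4057, -0.0284, -0.9135]
J4: z=[-0.8023, 0.4899, 0.3411] o=[-0.5746, -0.6720, 0.4720] → [0.2067, -0.0681, 0.5839, -0.8023, 0.4899, 0.3411]
J5: z=[-0.0190, 0.5502, -0.8348] o=[-1.0519, -1.2130, 0.1262] → [0.1861, -0.1685, -0.1153, -0.0190, 0.5502, -0.8348]
J6: z=[0.6737, -0.6099, -0.4173] o=[-0.8369, -0.8493, -0.0582] → [-0.5025, -0.3745, -0.2639, 0.6737, -0.6099, -0.4173]
V = J·q̇ = [1.4420, -0.6901, 0.1124, -0.1153, 0.8586, 0.2590]

1.4420 -0.6901 0.1124 -0.1153 0.8586 0.2590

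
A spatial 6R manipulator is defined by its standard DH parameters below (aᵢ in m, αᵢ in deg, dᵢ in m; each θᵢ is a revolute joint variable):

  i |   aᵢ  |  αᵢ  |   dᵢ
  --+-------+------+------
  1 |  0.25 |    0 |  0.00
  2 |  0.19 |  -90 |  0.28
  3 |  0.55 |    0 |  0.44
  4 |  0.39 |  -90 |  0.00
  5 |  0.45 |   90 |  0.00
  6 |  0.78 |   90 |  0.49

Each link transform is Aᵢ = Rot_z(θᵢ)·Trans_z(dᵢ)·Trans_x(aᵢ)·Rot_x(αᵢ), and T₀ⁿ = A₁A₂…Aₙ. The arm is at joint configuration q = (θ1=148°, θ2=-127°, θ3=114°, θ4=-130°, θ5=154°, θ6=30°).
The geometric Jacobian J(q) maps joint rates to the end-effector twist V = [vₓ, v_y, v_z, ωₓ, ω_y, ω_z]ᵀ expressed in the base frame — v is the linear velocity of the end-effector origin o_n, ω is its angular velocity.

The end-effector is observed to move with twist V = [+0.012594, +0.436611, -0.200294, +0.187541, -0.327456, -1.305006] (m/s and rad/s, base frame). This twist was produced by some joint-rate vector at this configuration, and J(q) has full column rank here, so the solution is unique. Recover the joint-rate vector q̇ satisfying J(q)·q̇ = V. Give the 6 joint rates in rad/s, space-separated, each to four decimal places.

o_n = [-0.3312, -0.4422, -0.7095]
J₁: ẑ×o_n = [0.4422, -0.3312, 0.0000], ω = ẑ
J2: z=[0.0000, 0.0000, 1.0000] o=[-0.2120, 0.1325, 0.0000] → [0.5747, -0.1192, 0.0000, 0.0000, 0.0000, 1.0000]
J3: z=[-0.3584, 0.9336, 0.0000] o=[-0.0346, 0.2006, 0.2800] → [-0.9237, -0.3546, 0.5072, -0.3584, 0.9336, 0.0000]
J4: z=[-0.3584, 0.9336, 0.0000] o=[-0.4012, 0.5312, -0.2225] → [-0.4547, -0.1745, 0.2835, -0.3584, 0.9336, 0.0000]
J5: z=[0.2573, 0.0988, -0.9613] o=[-0.0512, 0.6655, -0.1150] → [-1.1235, 0.4222, -0.2574, 0.2573, 0.0988, -0.9613]
J6: z=[0.7155, -0.6881, 0.1208] o=[-0.3434, 0.3420, -0.2264] → [0.4271, 0.3471, -0.5527, 0.7155, -0.6881, 0.1208]
q̇ = J⁺·V = [-0.9920, -0.8830, -0.3890, 0.4520, -0.5320, 0.4850]

-0.9920 -0.8830 -0.3890 0.4520 -0.5320 0.4850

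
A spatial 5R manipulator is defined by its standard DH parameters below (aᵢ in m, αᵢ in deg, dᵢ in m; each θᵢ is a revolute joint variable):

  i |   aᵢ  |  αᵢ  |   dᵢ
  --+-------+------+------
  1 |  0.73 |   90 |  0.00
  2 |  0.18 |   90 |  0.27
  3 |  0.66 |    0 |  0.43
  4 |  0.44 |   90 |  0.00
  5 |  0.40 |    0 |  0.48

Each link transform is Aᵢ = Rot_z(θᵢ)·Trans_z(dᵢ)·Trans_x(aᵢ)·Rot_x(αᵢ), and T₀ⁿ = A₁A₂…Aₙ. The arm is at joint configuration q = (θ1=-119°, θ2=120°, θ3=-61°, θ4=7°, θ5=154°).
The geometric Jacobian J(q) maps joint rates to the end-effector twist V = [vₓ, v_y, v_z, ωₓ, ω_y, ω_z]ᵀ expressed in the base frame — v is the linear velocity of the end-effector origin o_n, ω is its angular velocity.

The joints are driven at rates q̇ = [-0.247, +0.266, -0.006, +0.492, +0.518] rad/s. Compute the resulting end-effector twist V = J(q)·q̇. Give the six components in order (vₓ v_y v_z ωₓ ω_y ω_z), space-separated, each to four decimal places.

-0.0877 0.2461 0.1221 -0.2720 -0.5700 -0.3669

o_n = [0.0029, -1.3448, 0.4403]
J₁: ẑ×o_n = [1.3448, 0.0029, -0.0000], ω = ẑ
J2: z=[-0.8746, 0.4848, 0.0000] o=[-0.3539, -0.6385, 0.0000] → [0.2135, 0.3851, 0.4448, -0.8746, 0.4848, 0.0000]
J3: z=[-0.4199, -0.7574, 0.5000] o=[-0.5464, -0.4289, 0.1559] → [0.2425, 0.3941, 0.8006, -0.4199, -0.7574, 0.5000]
J4: z=[-0.4199, -0.7574, 0.5000] o=[-0.1445, -0.8945, 0.6480] → [0.3824, -0.0135, 0.3007, -0.4199, -0.7574, 0.5000]
J5: z=[0.3180, -0.6388, -0.7006] o=[0.2295, -0.9540, 0.8720] → [0.0019, 0.2960, -0.2690, 0.3180, -0.6388, -0.7006]
V = J·q̇ = [-0.0877, 0.2461, 0.1221, -0.2720, -0.5700, -0.3669]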